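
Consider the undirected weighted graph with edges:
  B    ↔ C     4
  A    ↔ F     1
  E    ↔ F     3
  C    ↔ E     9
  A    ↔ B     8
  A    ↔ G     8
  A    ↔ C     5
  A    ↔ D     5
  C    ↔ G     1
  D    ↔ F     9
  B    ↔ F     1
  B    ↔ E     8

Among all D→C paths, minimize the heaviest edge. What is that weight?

5

Checking several routes:
D → A → G → C: max(5, 8, 1) = 8
D → A → B → C: max(5, 8, 4) = 8
D → A → C: max(5, 5) = 5
D → A → F → B → C: max(5, 1, 1, 4) = 5
The minimum achievable maximum is 5.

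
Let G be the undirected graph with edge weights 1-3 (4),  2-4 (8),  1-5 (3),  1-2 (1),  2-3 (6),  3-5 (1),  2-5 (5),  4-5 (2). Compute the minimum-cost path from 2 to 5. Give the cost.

4

A few of the 2→5 routes:
2-5: 5
2-1-5: 1 + 3 = 4
2-3-5: 6 + 1 = 7
2-1-3-5: 1 + 4 + 1 = 6
The minimum is 4.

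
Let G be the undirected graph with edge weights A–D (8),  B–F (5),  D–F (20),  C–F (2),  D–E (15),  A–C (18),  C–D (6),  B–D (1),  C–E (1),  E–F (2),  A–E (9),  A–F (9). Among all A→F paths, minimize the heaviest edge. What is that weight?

Comparing a few candidate routes:
A -> E -> C -> D -> B -> F: max(9, 1, 6, 1, 5) = 9
A -> D -> C -> F: max(8, 6, 2) = 8
A -> D -> C -> E -> F: max(8, 6, 1, 2) = 8
A -> E -> C -> F: max(9, 1, 2) = 9
A -> D -> B -> F: max(8, 1, 5) = 8
Best route has worst link 8.

8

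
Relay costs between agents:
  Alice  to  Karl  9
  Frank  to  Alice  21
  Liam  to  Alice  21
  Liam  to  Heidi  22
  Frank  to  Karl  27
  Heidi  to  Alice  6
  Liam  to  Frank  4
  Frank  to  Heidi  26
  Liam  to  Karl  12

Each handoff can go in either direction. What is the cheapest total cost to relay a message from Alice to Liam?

Checking several routes:
Alice→Heidi→Liam: 6 + 22 = 28
Alice→Liam: 21
Alice→Frank→Liam: 21 + 4 = 25
Alice→Karl→Liam: 9 + 12 = 21
Shortest: 21.

21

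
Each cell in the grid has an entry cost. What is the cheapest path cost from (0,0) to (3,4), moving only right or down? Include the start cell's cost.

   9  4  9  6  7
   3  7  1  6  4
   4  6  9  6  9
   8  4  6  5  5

42

Path r0c0 r1c0 r1c1 r1c2 r1c3 r2c3 r3c3 r3c4: 9 + 3 + 7 + 1 + 6 + 6 + 5 + 5 = 42.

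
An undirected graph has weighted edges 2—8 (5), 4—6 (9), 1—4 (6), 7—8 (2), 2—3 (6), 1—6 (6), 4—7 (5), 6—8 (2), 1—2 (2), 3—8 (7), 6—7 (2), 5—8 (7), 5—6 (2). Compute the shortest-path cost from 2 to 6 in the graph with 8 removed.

8

Routes from 2 to 6 avoiding 8:
2 - 1 - 4 - 6: 2 + 6 + 9 = 17
2 - 1 - 4 - 7 - 6: 2 + 6 + 5 + 2 = 15
2 - 1 - 6: 2 + 6 = 8
The minimum is 8.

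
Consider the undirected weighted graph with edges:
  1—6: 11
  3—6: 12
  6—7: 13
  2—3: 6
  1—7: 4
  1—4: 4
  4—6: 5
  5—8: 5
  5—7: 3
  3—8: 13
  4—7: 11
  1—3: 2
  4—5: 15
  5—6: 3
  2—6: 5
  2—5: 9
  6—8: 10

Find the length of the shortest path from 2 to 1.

Comparing a few candidate routes:
2-6-5-7-1: 5 + 3 + 3 + 4 = 15
2-3-1: 6 + 2 = 8
2-6-4-1: 5 + 5 + 4 = 14
Best route has total 8.

8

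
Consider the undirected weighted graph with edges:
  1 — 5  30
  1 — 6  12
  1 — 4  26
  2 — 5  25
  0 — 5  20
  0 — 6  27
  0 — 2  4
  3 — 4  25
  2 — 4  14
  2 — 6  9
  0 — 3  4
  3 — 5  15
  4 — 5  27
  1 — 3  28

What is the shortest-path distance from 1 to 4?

Comparing a few candidate routes:
1-3-4: 28 + 25 = 53
1-6-2-0-3-4: 12 + 9 + 4 + 4 + 25 = 54
1-4: 26
1-5-4: 30 + 27 = 57
1-6-2-4: 12 + 9 + 14 = 35
1-3-0-2-4: 28 + 4 + 4 + 14 = 50
The minimum is 26.

26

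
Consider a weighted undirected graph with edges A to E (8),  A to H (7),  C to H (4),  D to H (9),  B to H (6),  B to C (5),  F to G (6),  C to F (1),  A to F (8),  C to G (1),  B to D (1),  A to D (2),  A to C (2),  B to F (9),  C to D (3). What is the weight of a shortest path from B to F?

5

A few of the B→F routes:
B - D - A - C - F: 1 + 2 + 2 + 1 = 6
B - D - C - F: 1 + 3 + 1 = 5
B - C - F: 5 + 1 = 6
The minimum is 5.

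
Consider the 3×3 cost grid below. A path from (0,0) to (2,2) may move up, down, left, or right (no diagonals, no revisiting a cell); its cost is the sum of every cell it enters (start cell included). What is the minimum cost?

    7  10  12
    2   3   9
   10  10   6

27

Path (0,0) -> (1,0) -> (1,1) -> (1,2) -> (2,2): 7 + 2 + 3 + 9 + 6 = 27.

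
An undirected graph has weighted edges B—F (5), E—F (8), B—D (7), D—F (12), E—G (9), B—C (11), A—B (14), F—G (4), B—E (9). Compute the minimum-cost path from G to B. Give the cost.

9

A few of the G→B routes:
G - F - B: 4 + 5 = 9
G - E - F - B: 9 + 8 + 5 = 22
G - E - B: 9 + 9 = 18
G - F - E - B: 4 + 8 + 9 = 21
Best route has total 9.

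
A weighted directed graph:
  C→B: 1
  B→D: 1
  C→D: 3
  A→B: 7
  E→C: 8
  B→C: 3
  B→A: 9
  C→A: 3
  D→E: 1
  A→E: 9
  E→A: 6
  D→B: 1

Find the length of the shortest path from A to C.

Routes from A to C:
A→B→D→E→C: 7 + 1 + 1 + 8 = 17
A→B→C: 7 + 3 = 10
A→E→C: 9 + 8 = 17
Best route has total 10.

10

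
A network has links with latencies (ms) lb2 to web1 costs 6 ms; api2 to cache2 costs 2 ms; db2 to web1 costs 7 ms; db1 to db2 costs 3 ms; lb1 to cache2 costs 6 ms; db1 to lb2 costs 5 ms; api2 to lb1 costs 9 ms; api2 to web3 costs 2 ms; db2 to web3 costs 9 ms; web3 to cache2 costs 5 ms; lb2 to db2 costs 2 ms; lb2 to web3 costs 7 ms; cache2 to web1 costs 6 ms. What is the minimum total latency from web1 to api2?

8

Comparing a few candidate routes:
web1 → cache2 → api2: 6 + 2 = 8
web1 → cache2 → web3 → api2: 6 + 5 + 2 = 13
web1 → lb2 → web3 → api2: 6 + 7 + 2 = 15
web1 → db2 → lb2 → web3 → api2: 7 + 2 + 7 + 2 = 18
The minimum is 8 ms.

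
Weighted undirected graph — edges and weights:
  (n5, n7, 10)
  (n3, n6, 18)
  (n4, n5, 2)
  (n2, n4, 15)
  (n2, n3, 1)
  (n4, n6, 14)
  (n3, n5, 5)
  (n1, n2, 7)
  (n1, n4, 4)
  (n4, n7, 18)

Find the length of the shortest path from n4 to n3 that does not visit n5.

12

Paths from n4 to n3 avoiding n5:
n4 → n1 → n2 → n3: 4 + 7 + 1 = 12
n4 → n6 → n3: 14 + 18 = 32
n4 → n2 → n3: 15 + 1 = 16
Best route has total 12.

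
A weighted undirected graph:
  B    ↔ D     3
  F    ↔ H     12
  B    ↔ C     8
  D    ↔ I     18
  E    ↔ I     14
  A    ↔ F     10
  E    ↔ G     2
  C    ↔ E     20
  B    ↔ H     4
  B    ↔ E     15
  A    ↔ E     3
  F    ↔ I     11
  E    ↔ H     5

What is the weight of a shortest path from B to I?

21

Comparing a few candidate routes:
B → E → I: 15 + 14 = 29
B → H → E → I: 4 + 5 + 14 = 23
B → D → I: 3 + 18 = 21
B → H → E → A → F → I: 4 + 5 + 3 + 10 + 11 = 33
B → H → F → I: 4 + 12 + 11 = 27
The minimum is 21.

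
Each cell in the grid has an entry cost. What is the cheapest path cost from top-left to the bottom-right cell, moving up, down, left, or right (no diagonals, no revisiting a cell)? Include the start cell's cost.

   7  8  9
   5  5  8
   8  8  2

Take (0,0) (1,0) (1,1) (1,2) (2,2) for a total of 7 + 5 + 5 + 8 + 2 = 27.

27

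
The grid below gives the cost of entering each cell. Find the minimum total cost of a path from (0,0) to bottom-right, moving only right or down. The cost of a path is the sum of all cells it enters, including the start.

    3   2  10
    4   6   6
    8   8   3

20

Best path: r0c0 -> r0c1 -> r1c1 -> r1c2 -> r2c2
Cost: 3 + 2 + 6 + 6 + 3 = 20
(Top row then right column would cost 24.)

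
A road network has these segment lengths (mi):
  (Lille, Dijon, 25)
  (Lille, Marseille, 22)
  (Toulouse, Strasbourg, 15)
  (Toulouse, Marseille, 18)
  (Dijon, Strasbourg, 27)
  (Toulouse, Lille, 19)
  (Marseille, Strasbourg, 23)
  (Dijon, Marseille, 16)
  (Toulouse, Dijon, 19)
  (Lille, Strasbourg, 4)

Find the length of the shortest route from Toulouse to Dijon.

19

Some routes from Toulouse to Dijon:
Toulouse - Dijon: 19
Toulouse - Marseille - Dijon: 18 + 16 = 34
Toulouse - Strasbourg - Dijon: 15 + 27 = 42
Best route has total 19 mi.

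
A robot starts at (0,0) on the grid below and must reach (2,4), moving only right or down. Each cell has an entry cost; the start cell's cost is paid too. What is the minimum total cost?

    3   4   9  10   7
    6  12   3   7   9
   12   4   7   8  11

Best path: [0,0] -> [0,1] -> [0,2] -> [1,2] -> [1,3] -> [2,3] -> [2,4]
Cost: 3 + 4 + 9 + 3 + 7 + 8 + 11 = 45
For comparison, the top-then-right route costs 53.

45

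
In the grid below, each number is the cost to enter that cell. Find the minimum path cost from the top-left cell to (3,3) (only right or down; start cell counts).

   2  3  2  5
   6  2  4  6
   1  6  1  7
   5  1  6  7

Path (0,0) -> (0,1) -> (0,2) -> (1,2) -> (2,2) -> (3,2) -> (3,3): 2 + 3 + 2 + 4 + 1 + 6 + 7 = 25.

25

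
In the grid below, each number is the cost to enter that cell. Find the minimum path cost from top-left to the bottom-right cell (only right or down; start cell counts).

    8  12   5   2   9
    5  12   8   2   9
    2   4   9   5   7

40

Cheapest: r0c0 r1c0 r2c0 r2c1 r2c2 r2c3 r2c4
  8 + 5 + 2 + 4 + 9 + 5 + 7 = 40
For comparison, the top-then-right route costs 52.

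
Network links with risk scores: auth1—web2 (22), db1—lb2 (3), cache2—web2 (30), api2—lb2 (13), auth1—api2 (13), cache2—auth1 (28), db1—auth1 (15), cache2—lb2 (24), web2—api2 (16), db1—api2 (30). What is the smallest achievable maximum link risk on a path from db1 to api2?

Comparing a few candidate routes:
db1 → lb2 → cache2 → auth1 → web2 → api2: max(3, 24, 28, 22, 16) = 28
db1 → auth1 → web2 → api2: max(15, 22, 16) = 22
db1 → lb2 → api2: max(3, 13) = 13
db1 → auth1 → api2: max(15, 13) = 15
db1 → auth1 → cache2 → lb2 → api2: max(15, 28, 24, 13) = 28
Best route has worst link 13.

13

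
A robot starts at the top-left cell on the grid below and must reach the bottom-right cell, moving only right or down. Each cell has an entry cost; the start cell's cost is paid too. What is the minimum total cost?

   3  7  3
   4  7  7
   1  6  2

16

Take [0,0] -> [1,0] -> [2,0] -> [2,1] -> [2,2] for a total of 3 + 4 + 1 + 6 + 2 = 16.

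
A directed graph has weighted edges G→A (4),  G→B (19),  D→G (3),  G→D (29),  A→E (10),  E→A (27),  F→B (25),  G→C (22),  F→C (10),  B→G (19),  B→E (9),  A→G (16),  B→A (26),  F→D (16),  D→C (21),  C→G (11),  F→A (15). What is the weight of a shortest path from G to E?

Routes from G to E:
G-A-E: 4 + 10 = 14
G-B-E: 19 + 9 = 28
G-B-A-E: 19 + 26 + 10 = 55
Shortest: 14.

14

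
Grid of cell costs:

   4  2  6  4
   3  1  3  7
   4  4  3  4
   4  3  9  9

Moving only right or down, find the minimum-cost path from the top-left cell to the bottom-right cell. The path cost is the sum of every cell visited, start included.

Take [0,0] -> [0,1] -> [1,1] -> [1,2] -> [2,2] -> [2,3] -> [3,3] for a total of 4 + 2 + 1 + 3 + 3 + 4 + 9 = 26.

26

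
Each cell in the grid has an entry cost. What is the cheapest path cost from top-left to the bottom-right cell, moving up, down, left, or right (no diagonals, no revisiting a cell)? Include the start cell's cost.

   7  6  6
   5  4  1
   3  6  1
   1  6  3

Cheapest: r0c0 -> r1c0 -> r1c1 -> r1c2 -> r2c2 -> r3c2
  7 + 5 + 4 + 1 + 1 + 3 = 21

21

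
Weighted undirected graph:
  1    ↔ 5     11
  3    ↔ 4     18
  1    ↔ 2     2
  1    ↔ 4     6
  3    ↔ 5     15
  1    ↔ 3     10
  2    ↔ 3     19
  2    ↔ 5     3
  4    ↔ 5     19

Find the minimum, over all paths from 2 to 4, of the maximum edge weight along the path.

6

A few of the 2→4 routes:
2→1→4: max(2, 6) = 6
2→1→3→4: max(2, 10, 18) = 18
2→1→5→3→4: max(2, 11, 15, 18) = 18
2→5→1→4: max(3, 11, 6) = 11
2→5→3→1→4: max(3, 15, 10, 6) = 15
The minimum achievable maximum is 6.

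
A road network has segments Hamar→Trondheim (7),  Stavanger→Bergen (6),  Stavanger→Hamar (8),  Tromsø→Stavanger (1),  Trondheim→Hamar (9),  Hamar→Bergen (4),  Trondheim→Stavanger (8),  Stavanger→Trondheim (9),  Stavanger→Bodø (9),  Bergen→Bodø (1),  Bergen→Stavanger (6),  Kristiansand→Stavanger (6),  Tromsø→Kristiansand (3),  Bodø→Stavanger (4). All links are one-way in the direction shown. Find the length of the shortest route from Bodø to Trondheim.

13

Candidate routes:
Bodø -> Stavanger -> Hamar -> Trondheim: 4 + 8 + 7 = 19
Bodø -> Stavanger -> Trondheim: 4 + 9 = 13
Best route has total 13 mi.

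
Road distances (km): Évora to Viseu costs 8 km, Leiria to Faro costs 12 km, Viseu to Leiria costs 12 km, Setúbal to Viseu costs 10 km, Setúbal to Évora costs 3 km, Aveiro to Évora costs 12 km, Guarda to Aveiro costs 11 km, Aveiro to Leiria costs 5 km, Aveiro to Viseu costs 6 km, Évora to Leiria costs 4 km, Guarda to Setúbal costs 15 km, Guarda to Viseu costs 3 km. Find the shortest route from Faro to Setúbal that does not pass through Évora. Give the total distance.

Comparing a few candidate routes:
Faro -> Leiria -> Aveiro -> Viseu -> Guarda -> Setúbal: 12 + 5 + 6 + 3 + 15 = 41
Faro -> Leiria -> Aveiro -> Viseu -> Setúbal: 12 + 5 + 6 + 10 = 33
Faro -> Leiria -> Viseu -> Guarda -> Setúbal: 12 + 12 + 3 + 15 = 42
Faro -> Leiria -> Viseu -> Setúbal: 12 + 12 + 10 = 34
Faro -> Leiria -> Aveiro -> Guarda -> Setúbal: 12 + 5 + 11 + 15 = 43
Faro -> Leiria -> Aveiro -> Guarda -> Viseu -> Setúbal: 12 + 5 + 11 + 3 + 10 = 41
Best route has total 33 km.

33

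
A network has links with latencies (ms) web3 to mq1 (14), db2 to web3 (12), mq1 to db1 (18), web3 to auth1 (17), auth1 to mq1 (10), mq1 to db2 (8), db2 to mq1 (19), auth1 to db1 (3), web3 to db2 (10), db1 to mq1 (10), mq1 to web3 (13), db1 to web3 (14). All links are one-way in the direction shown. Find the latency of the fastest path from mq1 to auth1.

30

Paths from mq1 to auth1:
mq1 → web3 → auth1: 13 + 17 = 30
mq1 → db1 → web3 → auth1: 18 + 14 + 17 = 49
mq1 → db2 → web3 → auth1: 8 + 12 + 17 = 37
Best route has total 30 ms.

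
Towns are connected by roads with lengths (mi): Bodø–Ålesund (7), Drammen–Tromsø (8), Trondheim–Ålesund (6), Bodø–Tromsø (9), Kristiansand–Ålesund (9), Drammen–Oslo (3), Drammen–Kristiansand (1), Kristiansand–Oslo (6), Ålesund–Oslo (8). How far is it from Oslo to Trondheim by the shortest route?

Candidate routes:
Oslo-Drammen-Tromsø-Bodø-Ålesund-Trondheim: 3 + 8 + 9 + 7 + 6 = 33
Oslo-Ålesund-Trondheim: 8 + 6 = 14
Oslo-Kristiansand-Drammen-Tromsø-Bodø-Ålesund-Trondheim: 6 + 1 + 8 + 9 + 7 + 6 = 37
Oslo-Kristiansand-Ålesund-Trondheim: 6 + 9 + 6 = 21
Oslo-Drammen-Kristiansand-Ålesund-Trondheim: 3 + 1 + 9 + 6 = 19
The minimum is 14 mi.

14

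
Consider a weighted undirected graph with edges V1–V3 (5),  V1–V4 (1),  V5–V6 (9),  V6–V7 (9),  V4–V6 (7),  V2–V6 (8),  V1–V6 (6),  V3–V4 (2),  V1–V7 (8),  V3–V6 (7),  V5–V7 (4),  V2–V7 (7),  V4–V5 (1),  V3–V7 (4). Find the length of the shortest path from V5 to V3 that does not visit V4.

8

Comparing a few candidate routes:
V5 -> V6 -> V1 -> V3: 9 + 6 + 5 = 20
V5 -> V7 -> V3: 4 + 4 = 8
V5 -> V6 -> V3: 9 + 7 = 16
V5 -> V7 -> V1 -> V3: 4 + 8 + 5 = 17
Best route has total 8.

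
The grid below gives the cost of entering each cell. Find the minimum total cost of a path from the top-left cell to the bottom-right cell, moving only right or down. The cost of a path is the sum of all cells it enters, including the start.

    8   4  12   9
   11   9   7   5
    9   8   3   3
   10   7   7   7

One optimal route is (0,0) (0,1) (1,1) (1,2) (2,2) (2,3) (3,3).
Its cost is 8 + 4 + 9 + 7 + 3 + 3 + 7 = 41.
(Top row then right column would cost 48.)

41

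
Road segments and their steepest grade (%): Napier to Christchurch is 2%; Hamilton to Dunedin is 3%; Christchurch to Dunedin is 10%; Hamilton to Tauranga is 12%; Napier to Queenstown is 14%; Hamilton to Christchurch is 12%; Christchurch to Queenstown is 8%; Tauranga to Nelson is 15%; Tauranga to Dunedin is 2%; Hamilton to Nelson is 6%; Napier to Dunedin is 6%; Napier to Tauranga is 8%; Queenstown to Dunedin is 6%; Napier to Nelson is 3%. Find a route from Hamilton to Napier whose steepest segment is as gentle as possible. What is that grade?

6

Checking several routes:
Hamilton→Dunedin→Queenstown→Christchurch→Napier: max(3, 6, 8, 2) = 8
Hamilton→Nelson→Napier: max(6, 3) = 6
Hamilton→Tauranga→Dunedin→Christchurch→Napier: max(12, 2, 10, 2) = 12
Hamilton→Dunedin→Napier: max(3, 6) = 6
Hamilton→Dunedin→Christchurch→Napier: max(3, 10, 2) = 10
Hamilton→Dunedin→Tauranga→Napier: max(3, 2, 8) = 8
The minimum achievable maximum is 6%.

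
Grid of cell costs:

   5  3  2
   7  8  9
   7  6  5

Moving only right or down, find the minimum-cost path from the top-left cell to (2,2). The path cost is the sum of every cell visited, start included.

Best path: [0,0] -> [0,1] -> [0,2] -> [1,2] -> [2,2]
Cost: 5 + 3 + 2 + 9 + 5 = 24

24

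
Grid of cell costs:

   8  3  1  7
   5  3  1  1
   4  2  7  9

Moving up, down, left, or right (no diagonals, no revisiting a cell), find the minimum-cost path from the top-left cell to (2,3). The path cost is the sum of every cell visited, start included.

23

Cheapest: (0,0) → (0,1) → (0,2) → (1,2) → (1,3) → (2,3)
  8 + 3 + 1 + 1 + 1 + 9 = 23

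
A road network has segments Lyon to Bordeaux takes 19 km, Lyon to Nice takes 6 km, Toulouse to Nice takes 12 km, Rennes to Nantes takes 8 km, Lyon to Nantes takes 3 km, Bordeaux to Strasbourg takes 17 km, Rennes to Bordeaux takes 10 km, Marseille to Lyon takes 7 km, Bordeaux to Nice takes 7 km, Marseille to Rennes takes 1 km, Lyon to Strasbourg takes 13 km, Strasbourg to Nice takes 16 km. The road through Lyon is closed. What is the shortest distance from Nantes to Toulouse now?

37

Candidate routes:
Nantes - Rennes - Bordeaux - Nice - Toulouse: 8 + 10 + 7 + 12 = 37
Nantes - Rennes - Bordeaux - Strasbourg - Nice - Toulouse: 8 + 10 + 17 + 16 + 12 = 63
The minimum is 37 km.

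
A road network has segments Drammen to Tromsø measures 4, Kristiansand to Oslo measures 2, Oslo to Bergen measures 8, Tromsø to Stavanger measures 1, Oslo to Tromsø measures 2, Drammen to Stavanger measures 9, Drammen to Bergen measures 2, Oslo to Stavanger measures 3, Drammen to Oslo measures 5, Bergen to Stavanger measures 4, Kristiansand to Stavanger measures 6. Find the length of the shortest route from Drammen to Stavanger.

Comparing a few candidate routes:
Drammen -> Oslo -> Tromsø -> Stavanger: 5 + 2 + 1 = 8
Drammen -> Bergen -> Stavanger: 2 + 4 = 6
Drammen -> Tromsø -> Stavanger: 4 + 1 = 5
The minimum is 5.

5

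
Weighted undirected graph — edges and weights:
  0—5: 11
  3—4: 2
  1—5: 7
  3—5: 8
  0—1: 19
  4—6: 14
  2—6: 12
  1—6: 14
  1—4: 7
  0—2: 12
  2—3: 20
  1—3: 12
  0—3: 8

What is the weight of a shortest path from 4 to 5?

Checking several routes:
4 → 3 → 1 → 5: 2 + 12 + 7 = 21
4 → 3 → 5: 2 + 8 = 10
4 → 1 → 3 → 5: 7 + 12 + 8 = 27
4 → 1 → 5: 7 + 7 = 14
4 → 3 → 0 → 5: 2 + 8 + 11 = 21
Best route has total 10.

10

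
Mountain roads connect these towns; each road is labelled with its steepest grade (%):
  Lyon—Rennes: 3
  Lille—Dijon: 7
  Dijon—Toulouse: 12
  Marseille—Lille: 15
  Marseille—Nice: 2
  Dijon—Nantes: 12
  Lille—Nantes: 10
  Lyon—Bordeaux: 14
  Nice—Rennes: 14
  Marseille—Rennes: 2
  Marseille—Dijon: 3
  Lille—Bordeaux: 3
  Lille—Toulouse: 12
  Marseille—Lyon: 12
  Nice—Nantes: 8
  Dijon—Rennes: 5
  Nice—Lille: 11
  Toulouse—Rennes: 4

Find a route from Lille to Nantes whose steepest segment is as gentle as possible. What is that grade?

8

Some routes from Lille to Nantes:
Lille → Dijon → Rennes → Marseille → Nice → Nantes: max(7, 5, 2, 2, 8) = 8
Lille → Nice → Marseille → Rennes → Toulouse → Dijon → Nantes: max(11, 2, 2, 4, 12, 12) = 12
Lille → Nantes: max(10) = 10
Lille → Nice → Nantes: max(11, 8) = 11
Lille → Dijon → Marseille → Nice → Nantes: max(7, 3, 2, 8) = 8
Smallest bottleneck: 8%.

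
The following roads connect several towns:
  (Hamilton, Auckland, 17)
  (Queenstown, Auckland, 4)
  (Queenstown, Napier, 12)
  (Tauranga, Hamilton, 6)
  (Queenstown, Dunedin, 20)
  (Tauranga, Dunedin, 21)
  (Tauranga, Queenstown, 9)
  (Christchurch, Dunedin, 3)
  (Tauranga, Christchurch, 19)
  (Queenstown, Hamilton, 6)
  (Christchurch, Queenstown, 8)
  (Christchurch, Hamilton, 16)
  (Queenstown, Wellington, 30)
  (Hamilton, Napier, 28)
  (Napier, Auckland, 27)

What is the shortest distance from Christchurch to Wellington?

38

Comparing a few candidate routes:
Christchurch-Tauranga-Queenstown-Wellington: 19 + 9 + 30 = 58
Christchurch-Dunedin-Queenstown-Wellington: 3 + 20 + 30 = 53
Christchurch-Hamilton-Queenstown-Wellington: 16 + 6 + 30 = 52
Christchurch-Queenstown-Wellington: 8 + 30 = 38
The minimum is 38.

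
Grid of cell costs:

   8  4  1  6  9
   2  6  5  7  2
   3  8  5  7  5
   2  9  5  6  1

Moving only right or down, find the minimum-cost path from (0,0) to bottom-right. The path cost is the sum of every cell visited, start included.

Path r0c0 r0c1 r0c2 r1c2 r1c3 r1c4 r2c4 r3c4: 8 + 4 + 1 + 5 + 7 + 2 + 5 + 1 = 33.
(Top row then right column would cost 36.)

33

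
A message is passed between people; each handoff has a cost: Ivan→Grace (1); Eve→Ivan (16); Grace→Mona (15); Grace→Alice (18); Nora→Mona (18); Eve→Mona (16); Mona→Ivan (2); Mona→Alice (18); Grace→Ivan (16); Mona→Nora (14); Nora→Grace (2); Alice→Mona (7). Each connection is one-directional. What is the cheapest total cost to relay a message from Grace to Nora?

29

Routes from Grace to Nora:
Grace - Mona - Nora: 15 + 14 = 29
Grace - Alice - Mona - Nora: 18 + 7 + 14 = 39
Best route has total 29.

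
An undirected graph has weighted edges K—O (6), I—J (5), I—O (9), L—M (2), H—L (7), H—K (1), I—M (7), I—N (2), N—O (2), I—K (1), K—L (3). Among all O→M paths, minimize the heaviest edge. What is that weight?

3

Checking several routes:
O-K-L-M: max(6, 3, 2) = 6
O-N-I-K-L-M: max(2, 2, 1, 3, 2) = 3
O-K-I-M: max(6, 1, 7) = 7
O-K-H-L-M: max(6, 1, 7, 2) = 7
Best route has worst link 3.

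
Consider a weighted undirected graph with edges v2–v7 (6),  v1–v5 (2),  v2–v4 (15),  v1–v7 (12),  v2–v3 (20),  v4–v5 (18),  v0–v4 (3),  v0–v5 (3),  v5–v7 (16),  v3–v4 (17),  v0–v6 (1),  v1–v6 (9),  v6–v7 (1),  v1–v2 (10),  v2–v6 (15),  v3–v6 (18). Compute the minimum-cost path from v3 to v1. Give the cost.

Comparing a few candidate routes:
v3-v2-v1: 20 + 10 = 30
v3-v4-v0-v5-v1: 17 + 3 + 3 + 2 = 25
v3-v6-v1: 18 + 9 = 27
v3-v4-v0-v6-v1: 17 + 3 + 1 + 9 = 30
v3-v6-v0-v5-v1: 18 + 1 + 3 + 2 = 24
Best route has total 24.

24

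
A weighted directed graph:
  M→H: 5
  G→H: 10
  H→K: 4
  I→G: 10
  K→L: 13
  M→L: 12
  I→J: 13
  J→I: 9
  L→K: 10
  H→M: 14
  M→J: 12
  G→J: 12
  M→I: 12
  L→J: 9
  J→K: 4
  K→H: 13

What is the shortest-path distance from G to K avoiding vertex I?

14

Routes from G to K avoiding I:
G → H → M → J → K: 10 + 14 + 12 + 4 = 40
G → H → M → L → J → K: 10 + 14 + 12 + 9 + 4 = 49
G → J → K: 12 + 4 = 16
G → H → K: 10 + 4 = 14
G → H → M → L → K: 10 + 14 + 12 + 10 = 46
Shortest: 14.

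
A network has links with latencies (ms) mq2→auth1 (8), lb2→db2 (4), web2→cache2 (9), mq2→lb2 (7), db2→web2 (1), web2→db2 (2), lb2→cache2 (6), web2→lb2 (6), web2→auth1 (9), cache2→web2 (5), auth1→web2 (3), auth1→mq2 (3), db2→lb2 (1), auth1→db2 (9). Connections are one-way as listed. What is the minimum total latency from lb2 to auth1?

Candidate routes:
lb2 -> db2 -> web2 -> auth1: 4 + 1 + 9 = 14
lb2 -> cache2 -> web2 -> auth1: 6 + 5 + 9 = 20
Best route has total 14 ms.

14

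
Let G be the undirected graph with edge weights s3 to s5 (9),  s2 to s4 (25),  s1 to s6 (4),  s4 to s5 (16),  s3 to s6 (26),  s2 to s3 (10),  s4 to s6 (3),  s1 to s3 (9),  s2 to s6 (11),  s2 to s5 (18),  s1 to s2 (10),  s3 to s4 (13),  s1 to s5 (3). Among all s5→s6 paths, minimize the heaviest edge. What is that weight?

4

A few of the s5→s6 routes:
s5 -> s3 -> s2 -> s1 -> s6: max(9, 10, 10, 4) = 10
s5 -> s1 -> s6: max(3, 4) = 4
s5 -> s3 -> s1 -> s6: max(9, 9, 4) = 9
Best route has worst link 4.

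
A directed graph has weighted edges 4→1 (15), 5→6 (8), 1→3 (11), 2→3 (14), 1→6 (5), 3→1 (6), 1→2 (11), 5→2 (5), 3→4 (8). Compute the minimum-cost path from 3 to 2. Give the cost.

Routes from 3 to 2:
3-1-2: 6 + 11 = 17
3-4-1-2: 8 + 15 + 11 = 34
The minimum is 17.

17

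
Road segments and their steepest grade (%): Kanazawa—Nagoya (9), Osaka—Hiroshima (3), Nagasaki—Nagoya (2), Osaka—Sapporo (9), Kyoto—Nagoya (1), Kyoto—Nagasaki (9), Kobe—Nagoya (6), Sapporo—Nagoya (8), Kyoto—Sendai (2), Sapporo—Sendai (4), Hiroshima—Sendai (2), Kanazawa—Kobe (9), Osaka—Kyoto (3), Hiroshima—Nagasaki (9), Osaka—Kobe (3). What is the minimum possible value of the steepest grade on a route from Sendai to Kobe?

Comparing a few candidate routes:
Sendai - Kyoto - Nagoya - Kobe: max(2, 1, 6) = 6
Sendai - Kyoto - Osaka - Kobe: max(2, 3, 3) = 3
Sendai - Hiroshima - Osaka - Kobe: max(2, 3, 3) = 3
Sendai - Sapporo - Nagoya - Kobe: max(4, 8, 6) = 8
Sendai - Sapporo - Nagoya - Kyoto - Osaka - Kobe: max(4, 8, 1, 3, 3) = 8
Sendai - Hiroshima - Osaka - Kyoto - Nagoya - Kobe: max(2, 3, 3, 1, 6) = 6
The minimum achievable maximum is 3%.

3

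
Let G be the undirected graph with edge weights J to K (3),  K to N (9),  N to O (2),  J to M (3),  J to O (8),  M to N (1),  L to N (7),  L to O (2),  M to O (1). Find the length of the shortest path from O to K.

7

A few of the O→K routes:
O - N - M - J - K: 2 + 1 + 3 + 3 = 9
O - M - J - K: 1 + 3 + 3 = 7
O - M - N - K: 1 + 1 + 9 = 11
Best route has total 7.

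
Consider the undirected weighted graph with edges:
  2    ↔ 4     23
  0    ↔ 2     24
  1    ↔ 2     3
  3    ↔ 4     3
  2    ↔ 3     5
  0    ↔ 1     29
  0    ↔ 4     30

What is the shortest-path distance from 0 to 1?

27

Routes from 0 to 1:
0 - 4 - 2 - 1: 30 + 23 + 3 = 56
0 - 2 - 1: 24 + 3 = 27
0 - 4 - 3 - 2 - 1: 30 + 3 + 5 + 3 = 41
0 - 1: 29
Shortest: 27.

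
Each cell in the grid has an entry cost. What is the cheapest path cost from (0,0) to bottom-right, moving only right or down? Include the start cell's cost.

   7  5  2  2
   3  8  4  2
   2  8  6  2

20

Take (0,0) -> (0,1) -> (0,2) -> (0,3) -> (1,3) -> (2,3) for a total of 7 + 5 + 2 + 2 + 2 + 2 = 20.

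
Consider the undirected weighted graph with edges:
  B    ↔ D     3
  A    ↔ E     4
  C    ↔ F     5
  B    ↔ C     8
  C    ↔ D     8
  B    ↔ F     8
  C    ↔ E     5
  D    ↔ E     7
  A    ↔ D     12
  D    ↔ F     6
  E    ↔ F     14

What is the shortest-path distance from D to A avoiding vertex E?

12

Routes from D to A avoiding E:
D→A: 12
Shortest: 12.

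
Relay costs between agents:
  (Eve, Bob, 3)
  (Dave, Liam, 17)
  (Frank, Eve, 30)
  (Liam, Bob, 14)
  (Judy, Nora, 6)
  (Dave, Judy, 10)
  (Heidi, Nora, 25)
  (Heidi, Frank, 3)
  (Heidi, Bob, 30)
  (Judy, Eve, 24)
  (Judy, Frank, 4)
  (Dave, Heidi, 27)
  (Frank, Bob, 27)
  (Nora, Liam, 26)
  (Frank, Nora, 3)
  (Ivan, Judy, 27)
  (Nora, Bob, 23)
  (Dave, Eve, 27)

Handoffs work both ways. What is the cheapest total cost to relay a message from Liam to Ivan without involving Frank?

54

Some routes from Liam to Ivan avoiding Frank:
Liam → Bob → Nora → Judy → Ivan: 14 + 23 + 6 + 27 = 70
Liam → Nora → Judy → Ivan: 26 + 6 + 27 = 59
Liam → Bob → Eve → Judy → Ivan: 14 + 3 + 24 + 27 = 68
Liam → Dave → Judy → Ivan: 17 + 10 + 27 = 54
Shortest: 54.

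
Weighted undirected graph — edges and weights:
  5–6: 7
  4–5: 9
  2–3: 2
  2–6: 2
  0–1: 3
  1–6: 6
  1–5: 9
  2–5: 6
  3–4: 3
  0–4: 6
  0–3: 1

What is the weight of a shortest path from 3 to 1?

Some routes from 3 to 1:
3→2→6→1: 2 + 2 + 6 = 10
3→4→0→1: 3 + 6 + 3 = 12
3→0→1: 1 + 3 = 4
3→2→6→5→1: 2 + 2 + 7 + 9 = 20
3→4→5→1: 3 + 9 + 9 = 21
3→2→5→1: 2 + 6 + 9 = 17
Best route has total 4.

4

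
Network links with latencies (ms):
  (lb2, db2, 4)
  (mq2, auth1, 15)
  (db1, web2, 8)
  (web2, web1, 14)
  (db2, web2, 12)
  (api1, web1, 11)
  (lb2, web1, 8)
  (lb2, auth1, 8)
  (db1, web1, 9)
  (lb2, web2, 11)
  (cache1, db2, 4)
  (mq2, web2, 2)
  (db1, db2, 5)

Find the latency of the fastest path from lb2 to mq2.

13

A few of the lb2→mq2 routes:
lb2→web1→web2→mq2: 8 + 14 + 2 = 24
lb2→auth1→mq2: 8 + 15 = 23
lb2→db2→db1→web2→mq2: 4 + 5 + 8 + 2 = 19
lb2→web1→db1→web2→mq2: 8 + 9 + 8 + 2 = 27
lb2→db2→web2→mq2: 4 + 12 + 2 = 18
lb2→web2→mq2: 11 + 2 = 13
Shortest: 13 ms.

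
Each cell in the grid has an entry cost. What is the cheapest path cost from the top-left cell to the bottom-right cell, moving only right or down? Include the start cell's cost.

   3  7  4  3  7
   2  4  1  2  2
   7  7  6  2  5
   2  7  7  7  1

One optimal route is [0,0]→[1,0]→[1,1]→[1,2]→[1,3]→[1,4]→[2,4]→[3,4].
Its cost is 3 + 2 + 4 + 1 + 2 + 2 + 5 + 1 = 20.
For comparison, the top-then-right route costs 32.

20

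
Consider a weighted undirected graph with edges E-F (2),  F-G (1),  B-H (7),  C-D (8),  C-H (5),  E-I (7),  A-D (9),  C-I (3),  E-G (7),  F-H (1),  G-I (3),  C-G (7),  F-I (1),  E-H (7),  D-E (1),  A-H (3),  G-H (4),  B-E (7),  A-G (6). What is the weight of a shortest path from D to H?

4

Comparing a few candidate routes:
D-E-H: 1 + 7 = 8
D-E-F-H: 1 + 2 + 1 = 4
D-E-G-F-H: 1 + 7 + 1 + 1 = 10
D-E-F-G-H: 1 + 2 + 1 + 4 = 8
D-E-I-F-H: 1 + 7 + 1 + 1 = 10
Best route has total 4.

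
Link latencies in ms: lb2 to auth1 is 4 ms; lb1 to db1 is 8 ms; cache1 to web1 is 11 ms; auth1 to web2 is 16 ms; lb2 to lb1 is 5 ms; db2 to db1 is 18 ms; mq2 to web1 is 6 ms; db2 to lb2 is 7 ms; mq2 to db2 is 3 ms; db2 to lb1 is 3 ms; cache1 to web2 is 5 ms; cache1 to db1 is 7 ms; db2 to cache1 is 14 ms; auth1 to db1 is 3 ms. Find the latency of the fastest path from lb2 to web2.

19

Checking several routes:
lb2-db2-lb1-db1-cache1-web2: 7 + 3 + 8 + 7 + 5 = 30
lb2-auth1-web2: 4 + 16 = 20
lb2-lb1-db1-cache1-web2: 5 + 8 + 7 + 5 = 25
lb2-auth1-db1-cache1-web2: 4 + 3 + 7 + 5 = 19
lb2-lb1-db2-cache1-web2: 5 + 3 + 14 + 5 = 27
lb2-db2-cache1-web2: 7 + 14 + 5 = 26
Best route has total 19 ms.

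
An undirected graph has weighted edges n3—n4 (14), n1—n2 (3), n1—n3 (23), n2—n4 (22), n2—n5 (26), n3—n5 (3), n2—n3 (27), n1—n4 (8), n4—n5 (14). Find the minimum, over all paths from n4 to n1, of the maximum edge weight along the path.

8

Comparing a few candidate routes:
n4 - n5 - n3 - n1: max(14, 3, 23) = 23
n4 - n3 - n1: max(14, 23) = 23
n4 - n2 - n1: max(22, 3) = 22
n4 - n1: max(8) = 8
The minimum achievable maximum is 8.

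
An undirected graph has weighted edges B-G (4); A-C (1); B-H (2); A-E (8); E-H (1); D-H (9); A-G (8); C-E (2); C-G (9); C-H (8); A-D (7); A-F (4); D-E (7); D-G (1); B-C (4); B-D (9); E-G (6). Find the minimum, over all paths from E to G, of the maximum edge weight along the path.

4

Some routes from E to G:
E-H-B-G: max(1, 2, 4) = 4
E-D-G: max(7, 1) = 7
E-G: max(6) = 6
E-C-B-G: max(2, 4, 4) = 4
Smallest bottleneck: 4.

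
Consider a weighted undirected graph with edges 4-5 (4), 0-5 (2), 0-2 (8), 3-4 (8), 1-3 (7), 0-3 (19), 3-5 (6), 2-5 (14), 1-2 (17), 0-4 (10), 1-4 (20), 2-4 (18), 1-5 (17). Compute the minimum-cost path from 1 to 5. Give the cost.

Some routes from 1 to 5:
1 → 3 → 5: 7 + 6 = 13
1 → 3 → 4 → 5: 7 + 8 + 4 = 19
1 → 5: 17
The minimum is 13.

13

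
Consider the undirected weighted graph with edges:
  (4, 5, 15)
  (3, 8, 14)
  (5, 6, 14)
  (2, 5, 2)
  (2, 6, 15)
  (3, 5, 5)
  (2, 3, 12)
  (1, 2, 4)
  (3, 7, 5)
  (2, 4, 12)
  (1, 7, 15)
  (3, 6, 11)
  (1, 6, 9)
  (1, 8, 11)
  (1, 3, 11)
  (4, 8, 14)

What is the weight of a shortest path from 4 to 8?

Checking several routes:
4→2→1→8: 12 + 4 + 11 = 27
4→8: 14
4→5→2→1→8: 15 + 2 + 4 + 11 = 32
Shortest: 14.

14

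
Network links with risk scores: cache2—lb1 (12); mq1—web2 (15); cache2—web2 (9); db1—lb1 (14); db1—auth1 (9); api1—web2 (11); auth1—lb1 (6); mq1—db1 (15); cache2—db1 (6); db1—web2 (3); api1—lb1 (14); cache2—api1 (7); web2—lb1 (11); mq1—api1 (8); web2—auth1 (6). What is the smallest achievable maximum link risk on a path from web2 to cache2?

6

Some routes from web2 to cache2:
web2 -> db1 -> cache2: max(3, 6) = 6
web2 -> cache2: max(9) = 9
web2 -> auth1 -> db1 -> cache2: max(6, 9, 6) = 9
Smallest bottleneck: 6.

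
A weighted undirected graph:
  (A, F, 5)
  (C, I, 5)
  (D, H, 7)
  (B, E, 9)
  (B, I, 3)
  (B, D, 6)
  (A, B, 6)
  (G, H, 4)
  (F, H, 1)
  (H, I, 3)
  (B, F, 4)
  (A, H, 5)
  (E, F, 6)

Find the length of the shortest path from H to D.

7

A few of the H→D routes:
H - I - B - D: 3 + 3 + 6 = 12
H - D: 7
H - A - B - D: 5 + 6 + 6 = 17
H - F - B - D: 1 + 4 + 6 = 11
Shortest: 7.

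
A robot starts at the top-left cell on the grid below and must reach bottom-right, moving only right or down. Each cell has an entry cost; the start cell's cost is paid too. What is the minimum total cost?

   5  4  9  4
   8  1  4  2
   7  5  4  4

20

Take r0c0 r0c1 r1c1 r1c2 r1c3 r2c3 for a total of 5 + 4 + 1 + 4 + 2 + 4 = 20.
For comparison, the top-then-right route costs 28.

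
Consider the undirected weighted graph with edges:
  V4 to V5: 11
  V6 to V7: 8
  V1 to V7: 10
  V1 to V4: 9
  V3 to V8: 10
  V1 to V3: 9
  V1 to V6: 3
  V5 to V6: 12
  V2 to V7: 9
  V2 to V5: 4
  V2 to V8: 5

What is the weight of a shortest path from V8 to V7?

Checking several routes:
V8→V3→V1→V6→V7: 10 + 9 + 3 + 8 = 30
V8→V2→V5→V6→V7: 5 + 4 + 12 + 8 = 29
V8→V3→V1→V7: 10 + 9 + 10 = 29
V8→V2→V7: 5 + 9 = 14
Shortest: 14.

14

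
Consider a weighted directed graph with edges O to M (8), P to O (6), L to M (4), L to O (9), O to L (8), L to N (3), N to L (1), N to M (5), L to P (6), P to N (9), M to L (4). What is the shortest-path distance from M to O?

13

Routes from M to O:
M -> L -> O: 4 + 9 = 13
M -> L -> P -> O: 4 + 6 + 6 = 16
Best route has total 13.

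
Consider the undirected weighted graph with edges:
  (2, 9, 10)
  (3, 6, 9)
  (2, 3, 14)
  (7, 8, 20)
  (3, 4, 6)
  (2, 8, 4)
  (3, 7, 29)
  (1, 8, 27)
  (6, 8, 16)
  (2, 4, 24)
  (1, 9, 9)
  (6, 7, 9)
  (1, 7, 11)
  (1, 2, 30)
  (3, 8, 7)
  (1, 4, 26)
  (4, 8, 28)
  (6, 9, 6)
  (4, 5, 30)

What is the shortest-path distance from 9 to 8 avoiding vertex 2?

22

Checking several routes:
9 -> 1 -> 7 -> 8: 9 + 11 + 20 = 40
9 -> 1 -> 8: 9 + 27 = 36
9 -> 6 -> 8: 6 + 16 = 22
9 -> 6 -> 7 -> 8: 6 + 9 + 20 = 35
9 -> 6 -> 3 -> 8: 6 + 9 + 7 = 22
The minimum is 22.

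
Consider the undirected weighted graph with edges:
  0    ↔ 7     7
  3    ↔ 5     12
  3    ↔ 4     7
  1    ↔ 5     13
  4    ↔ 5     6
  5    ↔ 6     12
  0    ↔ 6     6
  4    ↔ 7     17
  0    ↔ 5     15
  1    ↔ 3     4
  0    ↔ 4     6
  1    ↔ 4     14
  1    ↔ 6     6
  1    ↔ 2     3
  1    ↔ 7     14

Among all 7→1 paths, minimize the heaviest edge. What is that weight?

Comparing a few candidate routes:
7-0-6-5-3-1: max(7, 6, 12, 12, 4) = 12
7-0-4-3-1: max(7, 6, 7, 4) = 7
7-0-6-5-4-3-1: max(7, 6, 12, 6, 7, 4) = 12
7-0-6-1: max(7, 6, 6) = 7
7-0-4-5-6-1: max(7, 6, 6, 12, 6) = 12
7-0-4-5-3-1: max(7, 6, 6, 12, 4) = 12
The minimum achievable maximum is 7.

7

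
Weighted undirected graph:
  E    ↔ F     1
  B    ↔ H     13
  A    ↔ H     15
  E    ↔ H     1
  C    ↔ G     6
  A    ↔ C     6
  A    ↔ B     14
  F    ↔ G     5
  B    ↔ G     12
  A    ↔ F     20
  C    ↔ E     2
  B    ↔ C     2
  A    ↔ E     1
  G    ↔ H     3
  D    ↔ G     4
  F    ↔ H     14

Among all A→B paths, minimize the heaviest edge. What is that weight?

A few of the A→B routes:
A -> E -> C -> B: max(1, 2, 2) = 2
A -> C -> B: max(6, 2) = 6
A -> E -> F -> G -> C -> B: max(1, 1, 5, 6, 2) = 6
Best route has worst link 2.

2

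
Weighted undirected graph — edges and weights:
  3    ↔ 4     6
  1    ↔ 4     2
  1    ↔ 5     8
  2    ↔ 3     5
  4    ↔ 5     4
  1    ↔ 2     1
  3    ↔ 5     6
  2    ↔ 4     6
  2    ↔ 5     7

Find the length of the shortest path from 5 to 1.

Some routes from 5 to 1:
5→4→1: 4 + 2 = 6
5→3→4→1: 6 + 6 + 2 = 14
5→3→2→1: 6 + 5 + 1 = 12
5→4→2→1: 4 + 6 + 1 = 11
5→1: 8
5→2→1: 7 + 1 = 8
The minimum is 6.

6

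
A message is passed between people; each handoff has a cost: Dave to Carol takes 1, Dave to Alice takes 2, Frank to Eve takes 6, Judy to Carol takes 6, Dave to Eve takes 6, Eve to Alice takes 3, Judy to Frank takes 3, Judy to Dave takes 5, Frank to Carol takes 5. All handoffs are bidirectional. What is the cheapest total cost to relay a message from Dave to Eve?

5

A few of the Dave→Eve routes:
Dave -> Eve: 6
Dave -> Alice -> Eve: 2 + 3 = 5
Dave -> Carol -> Frank -> Eve: 1 + 5 + 6 = 12
Best route has total 5.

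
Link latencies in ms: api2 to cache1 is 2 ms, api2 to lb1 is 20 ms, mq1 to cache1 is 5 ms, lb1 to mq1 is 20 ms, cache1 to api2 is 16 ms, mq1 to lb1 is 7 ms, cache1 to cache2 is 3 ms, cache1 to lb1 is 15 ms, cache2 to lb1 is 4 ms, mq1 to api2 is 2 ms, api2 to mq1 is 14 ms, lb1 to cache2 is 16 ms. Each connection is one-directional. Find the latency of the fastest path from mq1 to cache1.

Candidate routes:
mq1 → cache1: 5
mq1 → api2 → cache1: 2 + 2 = 4
Best route has total 4 ms.

4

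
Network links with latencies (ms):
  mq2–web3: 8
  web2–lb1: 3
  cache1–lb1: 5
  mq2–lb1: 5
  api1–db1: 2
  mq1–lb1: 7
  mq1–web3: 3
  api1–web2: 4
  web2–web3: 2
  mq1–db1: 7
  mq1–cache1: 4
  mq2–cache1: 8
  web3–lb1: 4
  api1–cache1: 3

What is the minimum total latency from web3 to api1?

Checking several routes:
web3 - mq1 - cache1 - api1: 3 + 4 + 3 = 10
web3 - web2 - api1: 2 + 4 = 6
web3 - lb1 - web2 - api1: 4 + 3 + 4 = 11
web3 - mq1 - db1 - api1: 3 + 7 + 2 = 12
web3 - lb1 - cache1 - api1: 4 + 5 + 3 = 12
web3 - web2 - lb1 - cache1 - api1: 2 + 3 + 5 + 3 = 13
Best route has total 6 ms.

6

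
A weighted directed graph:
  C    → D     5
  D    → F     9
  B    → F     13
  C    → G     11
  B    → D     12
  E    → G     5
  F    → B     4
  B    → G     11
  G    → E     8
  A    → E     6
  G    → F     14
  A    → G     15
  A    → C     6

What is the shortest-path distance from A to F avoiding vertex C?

Paths from A to F avoiding C:
A - E - G - F: 6 + 5 + 14 = 25
A - G - F: 15 + 14 = 29
Best route has total 25.

25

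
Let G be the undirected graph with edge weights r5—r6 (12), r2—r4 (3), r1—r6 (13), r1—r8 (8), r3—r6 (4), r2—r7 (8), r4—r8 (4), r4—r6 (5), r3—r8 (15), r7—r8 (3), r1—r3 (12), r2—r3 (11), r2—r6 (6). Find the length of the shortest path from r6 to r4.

Comparing a few candidate routes:
r6 -> r3 -> r8 -> r4: 4 + 15 + 4 = 23
r6 -> r2 -> r4: 6 + 3 = 9
r6 -> r1 -> r8 -> r4: 13 + 8 + 4 = 25
r6 -> r4: 5
r6 -> r2 -> r7 -> r8 -> r4: 6 + 8 + 3 + 4 = 21
r6 -> r3 -> r2 -> r4: 4 + 11 + 3 = 18
Shortest: 5.

5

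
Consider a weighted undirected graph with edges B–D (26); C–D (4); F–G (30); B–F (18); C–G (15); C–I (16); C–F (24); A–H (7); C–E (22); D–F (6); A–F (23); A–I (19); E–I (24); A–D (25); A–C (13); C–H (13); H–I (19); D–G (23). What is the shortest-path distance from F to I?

26

A few of the F→I routes:
F -> C -> I: 24 + 16 = 40
F -> D -> C -> H -> I: 6 + 4 + 13 + 19 = 42
F -> A -> I: 23 + 19 = 42
F -> D -> C -> I: 6 + 4 + 16 = 26
Best route has total 26.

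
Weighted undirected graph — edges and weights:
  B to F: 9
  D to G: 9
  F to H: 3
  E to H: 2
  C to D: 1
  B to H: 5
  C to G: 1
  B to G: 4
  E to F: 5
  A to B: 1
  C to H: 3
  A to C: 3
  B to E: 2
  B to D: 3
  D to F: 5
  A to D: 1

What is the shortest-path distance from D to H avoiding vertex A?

4

Some routes from D to H avoiding A:
D - C - H: 1 + 3 = 4
D - B - H: 3 + 5 = 8
D - F - H: 5 + 3 = 8
D - B - E - H: 3 + 2 + 2 = 7
Best route has total 4.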